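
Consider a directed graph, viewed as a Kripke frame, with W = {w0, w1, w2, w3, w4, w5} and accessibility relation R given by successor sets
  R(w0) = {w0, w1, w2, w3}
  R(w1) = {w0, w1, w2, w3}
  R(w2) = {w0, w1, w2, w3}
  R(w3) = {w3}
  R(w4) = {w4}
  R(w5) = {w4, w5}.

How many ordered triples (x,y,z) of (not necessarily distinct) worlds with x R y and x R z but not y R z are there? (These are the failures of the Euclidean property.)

Enumerating: (w0,w3,w0), (w0,w3,w1), (w0,w3,w2), (w1,w3,w0), (w1,w3,w1), (w1,w3,w2), (w2,w3,w0), (w2,w3,w1), (w2,w3,w2), (w5,w4,w5).

10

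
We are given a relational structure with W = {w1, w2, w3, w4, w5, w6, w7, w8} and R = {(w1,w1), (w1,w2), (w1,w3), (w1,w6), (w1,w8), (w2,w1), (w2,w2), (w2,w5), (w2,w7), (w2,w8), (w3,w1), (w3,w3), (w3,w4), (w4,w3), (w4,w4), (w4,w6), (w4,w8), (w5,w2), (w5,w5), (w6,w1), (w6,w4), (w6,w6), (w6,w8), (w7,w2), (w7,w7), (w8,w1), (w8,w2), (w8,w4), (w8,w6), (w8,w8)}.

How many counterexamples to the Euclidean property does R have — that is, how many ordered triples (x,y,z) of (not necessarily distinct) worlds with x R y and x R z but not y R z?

Enumerating: (w1,w2,w3), (w1,w2,w6), (w1,w3,w2), (w1,w3,w6), (w1,w3,w8), (w1,w6,w2), (w1,w6,w3), (w1,w8,w3), (w2,w1,w5), (w2,w1,w7), (w2,w5,w1), (w2,w5,w7), … and 20 more.
Total: 32.

32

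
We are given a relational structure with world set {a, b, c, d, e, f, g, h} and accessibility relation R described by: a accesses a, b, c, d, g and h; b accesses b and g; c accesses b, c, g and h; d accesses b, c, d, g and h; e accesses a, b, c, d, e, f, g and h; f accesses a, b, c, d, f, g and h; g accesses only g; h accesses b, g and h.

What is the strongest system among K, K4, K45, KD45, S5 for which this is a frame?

Transitive (axiom 4): yes — every two-step R-path is closed by a direct edge.
Euclidean (axiom 5): no — a R b and a R c, but not b R c.
Serial (axiom D): yes — every world has a successor (e.g. a R a).
Reflexive (axiom T): yes — every world is R-related to itself.
So F validates K, K4; K45 would additionally require R to be Euclidean. The strongest is K4.

K4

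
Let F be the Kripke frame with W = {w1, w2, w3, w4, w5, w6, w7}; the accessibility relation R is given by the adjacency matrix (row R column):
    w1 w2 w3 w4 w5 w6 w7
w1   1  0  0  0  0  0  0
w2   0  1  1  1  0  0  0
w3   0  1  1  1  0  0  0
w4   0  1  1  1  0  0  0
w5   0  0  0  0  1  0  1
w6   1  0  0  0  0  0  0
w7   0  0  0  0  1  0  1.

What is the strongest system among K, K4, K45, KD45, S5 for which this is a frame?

Transitive (axiom 4): yes — every two-step R-path is closed by a direct edge.
Euclidean (axiom 5): yes — any two successors of a common world are R-related.
Serial (axiom D): yes — every world has a successor (e.g. w1 R w1).
Reflexive (axiom T): no — w6 is not related to itself.
So F validates K, K4, K45, KD45; S5 would additionally require R to be reflexive. The strongest is KD45.

KD45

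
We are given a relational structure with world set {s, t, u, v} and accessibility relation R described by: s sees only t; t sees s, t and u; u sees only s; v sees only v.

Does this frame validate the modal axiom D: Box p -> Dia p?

Yes

Axiom D corresponds to the accessibility relation being serial.
Serial: yes — every world has a successor (e.g. s R t).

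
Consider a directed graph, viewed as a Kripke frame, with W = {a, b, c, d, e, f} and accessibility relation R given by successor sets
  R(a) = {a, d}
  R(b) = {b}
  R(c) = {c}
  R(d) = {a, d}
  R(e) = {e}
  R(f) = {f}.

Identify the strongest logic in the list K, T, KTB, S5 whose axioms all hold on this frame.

Reflexive (axiom T): yes — every world is R-related to itself.
Symmetric (axiom B): yes — every pair in R has its reverse in R.
Euclidean (axiom 5): yes — any two successors of a common world are R-related.
So F validates K, T, KTB, S5. The strongest is S5.

S5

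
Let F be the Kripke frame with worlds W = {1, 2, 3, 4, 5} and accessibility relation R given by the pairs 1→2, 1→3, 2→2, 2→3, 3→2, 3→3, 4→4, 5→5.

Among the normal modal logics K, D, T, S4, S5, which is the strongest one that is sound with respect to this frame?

Serial (axiom D): yes — every world has a successor (e.g. 1 R 2).
Reflexive (axiom T): no — 1 is not related to itself.
Transitive (axiom 4): yes — every two-step R-path is closed by a direct edge.
Euclidean (axiom 5): yes — any two successors of a common world are R-related.
So F validates K, D; T would additionally require R to be reflexive. The strongest is D.

D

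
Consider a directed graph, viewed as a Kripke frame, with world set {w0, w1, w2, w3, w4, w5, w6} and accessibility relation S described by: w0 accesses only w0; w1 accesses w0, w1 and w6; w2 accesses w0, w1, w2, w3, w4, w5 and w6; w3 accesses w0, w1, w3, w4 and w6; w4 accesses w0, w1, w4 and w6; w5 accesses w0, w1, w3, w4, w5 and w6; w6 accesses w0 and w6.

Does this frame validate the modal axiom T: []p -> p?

Axiom T corresponds to the accessibility relation being reflexive.
Reflexive: yes — every world is S-related to itself.

Yes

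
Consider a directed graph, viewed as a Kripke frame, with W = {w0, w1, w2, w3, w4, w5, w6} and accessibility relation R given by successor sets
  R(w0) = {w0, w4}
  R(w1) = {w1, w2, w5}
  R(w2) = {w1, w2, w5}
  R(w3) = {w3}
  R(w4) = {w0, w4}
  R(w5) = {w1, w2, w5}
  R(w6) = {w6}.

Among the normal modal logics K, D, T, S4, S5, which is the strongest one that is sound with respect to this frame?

S5

Serial (axiom D): yes — every world has a successor (e.g. w0 R w0).
Reflexive (axiom T): yes — every world is R-related to itself.
Transitive (axiom 4): yes — every two-step R-path is closed by a direct edge.
Euclidean (axiom 5): yes — any two successors of a common world are R-related.
So F validates K, D, T, S4, S5. The strongest is S5.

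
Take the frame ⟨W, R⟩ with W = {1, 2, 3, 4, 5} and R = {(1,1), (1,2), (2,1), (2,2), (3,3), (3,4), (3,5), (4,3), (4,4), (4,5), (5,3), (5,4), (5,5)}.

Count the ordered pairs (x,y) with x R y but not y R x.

0

R is symmetric; there are no such tuples.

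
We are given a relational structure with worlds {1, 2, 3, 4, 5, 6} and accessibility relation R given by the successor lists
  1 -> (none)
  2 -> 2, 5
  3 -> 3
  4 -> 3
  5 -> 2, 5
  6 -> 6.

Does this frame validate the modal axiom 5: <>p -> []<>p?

Yes

Axiom 5 corresponds to the accessibility relation being Euclidean.
Euclidean: yes — any two successors of a common world are R-related.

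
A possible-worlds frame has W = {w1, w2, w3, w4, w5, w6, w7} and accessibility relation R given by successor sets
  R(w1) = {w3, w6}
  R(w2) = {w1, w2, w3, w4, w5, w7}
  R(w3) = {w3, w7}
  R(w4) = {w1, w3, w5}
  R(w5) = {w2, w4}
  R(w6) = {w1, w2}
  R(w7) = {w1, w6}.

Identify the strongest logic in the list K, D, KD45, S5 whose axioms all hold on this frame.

Serial (axiom D): yes — every world has a successor (e.g. w1 R w3).
Euclidean (axiom 5): no — w1 R w3 and w1 R w6, but not w3 R w6.
Transitive (axiom 4): no — w1 R w3 and w3 R w7, but not w1 R w7.
Reflexive (axiom T): no — w1 is not related to itself.
So F validates K, D; KD45 would additionally require R to be Euclidean and transitive. The strongest is D.

D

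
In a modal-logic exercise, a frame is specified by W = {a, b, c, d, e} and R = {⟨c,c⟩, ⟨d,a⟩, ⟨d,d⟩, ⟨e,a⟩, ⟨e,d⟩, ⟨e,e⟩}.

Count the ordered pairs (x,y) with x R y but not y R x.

3

Enumerating: (d,a), (e,a), (e,d).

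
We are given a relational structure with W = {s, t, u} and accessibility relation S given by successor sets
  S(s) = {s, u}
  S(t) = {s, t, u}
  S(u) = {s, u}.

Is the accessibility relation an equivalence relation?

Reflexive: yes — every world is S-related to itself.
Symmetric: no — t S s but not s S t.
Transitive: yes — every two-step S-path is closed by a direct edge.
So S is not an equivalence relation.

No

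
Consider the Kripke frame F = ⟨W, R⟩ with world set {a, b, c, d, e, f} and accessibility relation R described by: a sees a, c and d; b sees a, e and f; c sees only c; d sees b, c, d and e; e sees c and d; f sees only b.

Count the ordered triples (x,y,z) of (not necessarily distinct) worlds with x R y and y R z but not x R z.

14

Enumerating: (a,d,b), (a,d,e), (b,a,c), (b,a,d), (b,e,c), (b,e,d), (b,f,b), (d,b,a), (d,b,f), (e,d,b), (e,d,e), (f,b,a), (f,b,e), (f,b,f).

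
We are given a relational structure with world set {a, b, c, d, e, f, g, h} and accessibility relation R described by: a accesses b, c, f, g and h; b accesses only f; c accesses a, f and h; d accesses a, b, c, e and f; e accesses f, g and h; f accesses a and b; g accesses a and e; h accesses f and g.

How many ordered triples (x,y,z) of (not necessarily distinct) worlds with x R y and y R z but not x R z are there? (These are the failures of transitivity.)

Enumerating: (a,c,a), (a,f,a), (a,g,a), (a,g,e), (b,f,a), (b,f,b), (c,a,b), (c,a,c), (c,a,g), (c,f,b), (c,h,g), (d,a,g), … and 25 more.
Total: 37.

37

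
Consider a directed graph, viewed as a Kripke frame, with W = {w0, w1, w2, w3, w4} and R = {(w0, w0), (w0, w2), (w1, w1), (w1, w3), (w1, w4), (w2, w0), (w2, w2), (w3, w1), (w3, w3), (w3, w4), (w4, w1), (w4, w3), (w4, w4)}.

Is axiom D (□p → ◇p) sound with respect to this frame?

The schema D characterises exactly the serial frames.
Serial: yes — every world has a successor (e.g. w0 R w0).

Yes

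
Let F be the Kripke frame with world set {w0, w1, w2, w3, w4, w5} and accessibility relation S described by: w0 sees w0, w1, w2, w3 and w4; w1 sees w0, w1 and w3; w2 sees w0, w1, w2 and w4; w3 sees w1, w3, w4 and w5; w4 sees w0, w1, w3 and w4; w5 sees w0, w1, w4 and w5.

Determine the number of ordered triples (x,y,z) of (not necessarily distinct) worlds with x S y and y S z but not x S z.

Enumerating: (w0,w3,w5), (w1,w0,w2), (w1,w0,w4), (w1,w3,w4), (w1,w3,w5), (w2,w0,w3), (w2,w1,w3), (w2,w4,w3), (w3,w1,w0), (w3,w4,w0), (w3,w5,w0), (w4,w0,w2), (w4,w3,w5), (w5,w0,w2), (w5,w0,w3), (w5,w1,w3), (w5,w4,w3).

17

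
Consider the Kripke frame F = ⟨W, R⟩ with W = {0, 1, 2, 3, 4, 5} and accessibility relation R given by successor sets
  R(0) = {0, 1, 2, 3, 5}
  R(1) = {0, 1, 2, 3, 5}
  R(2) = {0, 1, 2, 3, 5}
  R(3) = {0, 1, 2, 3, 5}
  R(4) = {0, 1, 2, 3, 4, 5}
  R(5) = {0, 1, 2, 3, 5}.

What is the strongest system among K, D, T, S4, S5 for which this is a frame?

Serial (axiom D): yes — every world has a successor (e.g. 0 R 0).
Reflexive (axiom T): yes — every world is R-related to itself.
Transitive (axiom 4): yes — every two-step R-path is closed by a direct edge.
Euclidean (axiom 5): no — 4 R 0 and 4 R 4, but not 0 R 4.
So F validates K, D, T, S4; S5 would additionally require R to be Euclidean. The strongest is S4.

S4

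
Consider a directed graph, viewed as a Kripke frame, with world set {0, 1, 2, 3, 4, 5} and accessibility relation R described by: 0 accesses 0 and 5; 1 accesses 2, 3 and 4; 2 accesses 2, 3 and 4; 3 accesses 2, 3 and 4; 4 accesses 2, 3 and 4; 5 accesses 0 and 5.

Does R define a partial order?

No

Reflexive: no — 1 is not related to itself.
Transitive: yes — every two-step R-path is closed by a direct edge.
Antisymmetric: no — 0 R 5 and 5 R 0 with 0 ≠ 5.
So R is not a partial order.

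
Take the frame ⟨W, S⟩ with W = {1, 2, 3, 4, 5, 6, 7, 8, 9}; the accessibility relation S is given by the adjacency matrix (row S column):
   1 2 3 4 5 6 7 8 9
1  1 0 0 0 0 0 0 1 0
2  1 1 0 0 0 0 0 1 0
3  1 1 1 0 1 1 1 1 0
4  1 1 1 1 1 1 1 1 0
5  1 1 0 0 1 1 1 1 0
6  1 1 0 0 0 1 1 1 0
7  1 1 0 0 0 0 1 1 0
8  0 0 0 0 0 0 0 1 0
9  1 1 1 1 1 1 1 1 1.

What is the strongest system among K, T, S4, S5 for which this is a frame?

S4

Reflexive (axiom T): yes — every world is S-related to itself.
Transitive (axiom 4): yes — every two-step S-path is closed by a direct edge.
Euclidean (axiom 5): no — 2 S 8 and 2 S 1, but not 8 S 1.
So F validates K, T, S4; S5 would additionally require S to be Euclidean. The strongest is S4.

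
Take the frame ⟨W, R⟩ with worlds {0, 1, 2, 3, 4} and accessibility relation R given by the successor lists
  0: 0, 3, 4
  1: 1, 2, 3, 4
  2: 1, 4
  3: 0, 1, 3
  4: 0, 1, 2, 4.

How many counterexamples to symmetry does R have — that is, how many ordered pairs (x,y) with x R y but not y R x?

0

R is symmetric; there are no such tuples.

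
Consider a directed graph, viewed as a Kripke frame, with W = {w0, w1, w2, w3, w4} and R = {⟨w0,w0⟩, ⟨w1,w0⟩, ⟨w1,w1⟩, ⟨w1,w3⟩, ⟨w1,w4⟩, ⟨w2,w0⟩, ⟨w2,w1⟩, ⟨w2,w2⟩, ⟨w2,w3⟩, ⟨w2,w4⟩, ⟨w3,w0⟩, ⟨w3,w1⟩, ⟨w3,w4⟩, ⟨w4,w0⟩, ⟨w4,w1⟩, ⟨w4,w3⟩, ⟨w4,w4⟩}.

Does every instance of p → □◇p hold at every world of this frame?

The schema B characterises exactly the symmetric frames.
Symmetric: no — w1 R w0 but not w0 R w1.

No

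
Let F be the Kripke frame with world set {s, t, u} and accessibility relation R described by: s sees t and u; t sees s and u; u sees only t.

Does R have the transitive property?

Transitive: no — u R t and t R s, but not u R s.

No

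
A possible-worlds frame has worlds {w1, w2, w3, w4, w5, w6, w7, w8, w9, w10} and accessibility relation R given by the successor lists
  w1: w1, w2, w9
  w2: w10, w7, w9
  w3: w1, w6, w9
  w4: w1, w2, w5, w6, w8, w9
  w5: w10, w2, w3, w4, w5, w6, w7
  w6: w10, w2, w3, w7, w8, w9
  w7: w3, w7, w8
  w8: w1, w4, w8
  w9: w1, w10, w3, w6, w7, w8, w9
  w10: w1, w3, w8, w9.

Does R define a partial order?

Reflexive: no — w2 is not related to itself.
Transitive: no — w1 R w2 and w2 R w10, but not w1 R w10.
Antisymmetric: no — w1 R w9 and w9 R w1 with w1 ≠ w9.
So R is not a partial order.

No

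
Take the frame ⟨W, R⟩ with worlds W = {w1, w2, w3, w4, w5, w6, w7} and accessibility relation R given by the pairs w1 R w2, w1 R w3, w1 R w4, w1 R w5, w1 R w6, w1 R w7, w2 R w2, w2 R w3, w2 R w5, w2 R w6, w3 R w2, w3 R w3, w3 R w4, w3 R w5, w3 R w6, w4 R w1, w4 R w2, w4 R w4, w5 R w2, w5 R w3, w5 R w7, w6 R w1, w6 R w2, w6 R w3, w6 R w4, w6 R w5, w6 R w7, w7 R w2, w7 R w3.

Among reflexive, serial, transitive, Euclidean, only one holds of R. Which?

Reflexive: no — w1 is not related to itself.
Serial: yes — every world has a successor (e.g. w1 R w2).
Transitive: no — w2 R w3 and w3 R w4, but not w2 R w4.
Euclidean: no — w1 R w2 and w1 R w4, but not w2 R w4.
Only serial holds.

serial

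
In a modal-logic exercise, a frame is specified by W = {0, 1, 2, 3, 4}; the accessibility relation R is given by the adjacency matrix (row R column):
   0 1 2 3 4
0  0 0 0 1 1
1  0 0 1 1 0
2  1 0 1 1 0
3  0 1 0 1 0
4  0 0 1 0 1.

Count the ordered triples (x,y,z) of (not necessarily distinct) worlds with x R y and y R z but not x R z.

9

Enumerating: (0,3,1), (0,4,2), (1,2,0), (1,3,1), (2,0,4), (2,3,1), (3,1,2), (4,2,0), (4,2,3).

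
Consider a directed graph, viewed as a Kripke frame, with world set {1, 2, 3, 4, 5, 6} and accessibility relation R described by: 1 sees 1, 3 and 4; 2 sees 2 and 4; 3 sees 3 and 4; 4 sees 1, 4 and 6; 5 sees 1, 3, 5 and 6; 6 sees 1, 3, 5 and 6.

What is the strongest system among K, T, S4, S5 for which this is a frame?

T

Reflexive (axiom T): yes — every world is R-related to itself.
Transitive (axiom 4): no — 1 R 4 and 4 R 6, but not 1 R 6.
Euclidean (axiom 5): no — 1 R 4 and 1 R 3, but not 4 R 3.
So F validates K, T; S4 would additionally require R to be transitive. The strongest is T.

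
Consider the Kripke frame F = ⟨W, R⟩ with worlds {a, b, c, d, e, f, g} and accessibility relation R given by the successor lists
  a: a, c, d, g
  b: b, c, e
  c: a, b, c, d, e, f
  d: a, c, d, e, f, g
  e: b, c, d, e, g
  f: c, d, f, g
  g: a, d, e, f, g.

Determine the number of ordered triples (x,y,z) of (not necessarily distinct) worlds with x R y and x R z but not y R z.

36

Enumerating: (a,c,g), (a,g,c), (c,a,b), (c,a,e), (c,a,f), (c,b,a), (c,b,d), (c,b,f), (c,d,b), (c,e,a), (c,e,f), (c,f,a), … and 24 more.
Total: 36.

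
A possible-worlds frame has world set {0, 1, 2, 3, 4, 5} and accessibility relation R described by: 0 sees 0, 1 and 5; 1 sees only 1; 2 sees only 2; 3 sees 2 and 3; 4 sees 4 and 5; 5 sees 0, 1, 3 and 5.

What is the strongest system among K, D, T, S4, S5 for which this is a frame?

Serial (axiom D): yes — every world has a successor (e.g. 0 R 0).
Reflexive (axiom T): yes — every world is R-related to itself.
Transitive (axiom 4): no — 0 R 5 and 5 R 3, but not 0 R 3.
Euclidean (axiom 5): no — 0 R 1 and 0 R 5, but not 1 R 5.
So F validates K, D, T; S4 would additionally require R to be transitive. The strongest is T.

T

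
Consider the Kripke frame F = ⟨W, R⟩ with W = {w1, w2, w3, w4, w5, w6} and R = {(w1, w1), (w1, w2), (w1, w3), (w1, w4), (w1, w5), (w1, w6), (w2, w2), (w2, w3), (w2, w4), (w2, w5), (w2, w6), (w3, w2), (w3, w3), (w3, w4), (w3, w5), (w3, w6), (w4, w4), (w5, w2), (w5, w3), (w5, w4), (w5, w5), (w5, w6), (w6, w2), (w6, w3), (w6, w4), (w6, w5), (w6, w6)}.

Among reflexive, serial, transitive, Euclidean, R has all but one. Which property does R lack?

Reflexive: yes — every world is R-related to itself.
Serial: yes — every world has a successor (e.g. w1 R w1).
Transitive: yes — every two-step R-path is closed by a direct edge.
Euclidean: no — w1 R w4 and w1 R w2, but not w4 R w2.
Only Euclidean fails.

Euclidean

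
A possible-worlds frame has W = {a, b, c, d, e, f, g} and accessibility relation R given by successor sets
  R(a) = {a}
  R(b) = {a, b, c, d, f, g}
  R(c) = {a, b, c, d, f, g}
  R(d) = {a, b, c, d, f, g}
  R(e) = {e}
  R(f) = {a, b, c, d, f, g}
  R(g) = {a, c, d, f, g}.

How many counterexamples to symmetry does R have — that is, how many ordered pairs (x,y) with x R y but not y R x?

6

Enumerating: (b,a), (b,g), (c,a), (d,a), (f,a), (g,a).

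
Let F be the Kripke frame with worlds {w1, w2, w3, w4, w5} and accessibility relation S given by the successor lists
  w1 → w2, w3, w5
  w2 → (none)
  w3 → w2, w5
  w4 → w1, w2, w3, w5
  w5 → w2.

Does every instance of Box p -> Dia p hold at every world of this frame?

No

Axiom D corresponds to the accessibility relation being serial.
Serial: no — w2 has no S-successor.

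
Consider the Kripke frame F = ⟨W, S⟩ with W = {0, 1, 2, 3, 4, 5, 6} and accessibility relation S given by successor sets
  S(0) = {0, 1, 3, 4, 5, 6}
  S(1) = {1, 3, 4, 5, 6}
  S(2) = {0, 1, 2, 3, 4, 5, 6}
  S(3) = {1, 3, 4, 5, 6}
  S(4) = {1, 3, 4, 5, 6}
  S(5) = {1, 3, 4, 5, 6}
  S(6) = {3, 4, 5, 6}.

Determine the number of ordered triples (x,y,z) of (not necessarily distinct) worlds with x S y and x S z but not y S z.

22

Enumerating: (0,1,0), (0,3,0), (0,4,0), (0,5,0), (0,6,0), (0,6,1), (1,6,1), (2,0,2), (2,1,0), (2,1,2), (2,3,0), (2,3,2), … and 10 more.
Total: 22.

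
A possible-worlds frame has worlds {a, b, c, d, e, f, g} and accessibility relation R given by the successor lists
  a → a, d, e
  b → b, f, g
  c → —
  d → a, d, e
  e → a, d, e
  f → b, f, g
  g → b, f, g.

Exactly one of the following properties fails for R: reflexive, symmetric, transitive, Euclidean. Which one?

reflexive

Reflexive: no — c is not related to itself.
Symmetric: yes — every pair in R has its reverse in R.
Transitive: yes — every two-step R-path is closed by a direct edge.
Euclidean: yes — any two successors of a common world are R-related.
Only reflexive fails.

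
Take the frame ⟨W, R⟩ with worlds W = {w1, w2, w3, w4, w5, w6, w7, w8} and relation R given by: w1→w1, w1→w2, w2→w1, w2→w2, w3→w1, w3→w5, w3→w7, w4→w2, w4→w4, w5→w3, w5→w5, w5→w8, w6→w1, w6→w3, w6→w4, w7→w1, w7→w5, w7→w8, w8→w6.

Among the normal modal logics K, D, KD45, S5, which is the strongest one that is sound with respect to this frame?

Serial (axiom D): yes — every world has a successor (e.g. w1 R w1).
Euclidean (axiom 5): no — w3 R w1 and w3 R w5, but not w1 R w5.
Transitive (axiom 4): no — w3 R w1 and w1 R w2, but not w3 R w2.
Reflexive (axiom T): no — w3 is not related to itself.
So F validates K, D; KD45 would additionally require R to be Euclidean and transitive. The strongest is D.

D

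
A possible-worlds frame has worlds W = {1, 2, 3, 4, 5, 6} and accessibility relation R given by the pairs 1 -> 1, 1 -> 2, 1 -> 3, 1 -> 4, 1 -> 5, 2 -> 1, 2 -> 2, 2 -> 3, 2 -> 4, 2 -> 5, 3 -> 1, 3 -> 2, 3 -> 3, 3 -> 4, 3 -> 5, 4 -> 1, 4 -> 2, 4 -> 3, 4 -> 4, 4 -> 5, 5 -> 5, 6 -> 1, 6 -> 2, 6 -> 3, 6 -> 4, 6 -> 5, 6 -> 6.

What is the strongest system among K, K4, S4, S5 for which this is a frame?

S4

Transitive (axiom 4): yes — every two-step R-path is closed by a direct edge.
Reflexive (axiom T): yes — every world is R-related to itself.
Euclidean (axiom 5): no — 1 R 5 and 1 R 2, but not 5 R 2.
So F validates K, K4, S4; S5 would additionally require R to be Euclidean. The strongest is S4.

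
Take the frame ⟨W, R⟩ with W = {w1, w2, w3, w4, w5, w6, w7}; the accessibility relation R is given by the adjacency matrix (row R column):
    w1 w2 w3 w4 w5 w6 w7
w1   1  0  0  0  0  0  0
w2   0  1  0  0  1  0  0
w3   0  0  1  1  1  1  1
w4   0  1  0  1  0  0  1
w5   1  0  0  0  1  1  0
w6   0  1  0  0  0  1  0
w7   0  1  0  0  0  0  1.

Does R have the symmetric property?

Symmetric: no — w2 R w5 but not w5 R w2.

No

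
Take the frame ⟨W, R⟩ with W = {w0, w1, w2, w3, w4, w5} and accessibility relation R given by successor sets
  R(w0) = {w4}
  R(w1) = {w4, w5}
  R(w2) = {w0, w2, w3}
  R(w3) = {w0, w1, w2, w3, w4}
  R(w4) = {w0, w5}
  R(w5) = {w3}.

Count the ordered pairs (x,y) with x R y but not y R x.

Enumerating: (w1,w4), (w1,w5), (w2,w0), (w3,w0), (w3,w1), (w3,w4), (w4,w5), (w5,w3).

8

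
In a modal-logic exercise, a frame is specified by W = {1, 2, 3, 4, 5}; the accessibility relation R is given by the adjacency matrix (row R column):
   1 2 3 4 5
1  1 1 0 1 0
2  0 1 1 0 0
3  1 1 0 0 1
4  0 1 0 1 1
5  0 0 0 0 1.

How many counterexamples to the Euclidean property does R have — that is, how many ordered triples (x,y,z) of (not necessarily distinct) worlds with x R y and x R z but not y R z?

Enumerating: (1,2,1), (1,2,4), (1,4,1), (2,3,3), (3,1,5), (3,2,1), (3,2,5), (3,5,1), (3,5,2), (4,2,4), (4,2,5), (4,5,2), (4,5,4).

13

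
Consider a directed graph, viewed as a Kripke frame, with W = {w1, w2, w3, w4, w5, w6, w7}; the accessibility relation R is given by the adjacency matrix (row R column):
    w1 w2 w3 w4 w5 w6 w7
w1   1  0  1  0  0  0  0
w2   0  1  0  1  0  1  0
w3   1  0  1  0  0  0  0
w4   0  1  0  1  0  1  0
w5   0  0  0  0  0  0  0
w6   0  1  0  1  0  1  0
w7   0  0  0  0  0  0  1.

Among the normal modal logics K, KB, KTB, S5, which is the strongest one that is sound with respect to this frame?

Symmetric (axiom B): yes — every pair in R has its reverse in R.
Reflexive (axiom T): no — w5 is not related to itself.
Euclidean (axiom 5): yes — any two successors of a common world are R-related.
So F validates K, KB; KTB would additionally require R to be reflexive. The strongest is KB.

KB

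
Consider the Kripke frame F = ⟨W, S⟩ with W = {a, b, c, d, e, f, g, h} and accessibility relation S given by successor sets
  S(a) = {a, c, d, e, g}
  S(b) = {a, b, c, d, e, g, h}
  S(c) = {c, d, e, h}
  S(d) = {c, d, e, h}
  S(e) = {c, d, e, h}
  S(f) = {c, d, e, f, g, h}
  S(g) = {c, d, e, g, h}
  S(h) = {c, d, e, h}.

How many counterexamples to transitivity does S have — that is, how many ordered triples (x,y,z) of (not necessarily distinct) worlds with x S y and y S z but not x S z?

Enumerating: (a,c,h), (a,d,h), (a,e,h), (a,g,h).

4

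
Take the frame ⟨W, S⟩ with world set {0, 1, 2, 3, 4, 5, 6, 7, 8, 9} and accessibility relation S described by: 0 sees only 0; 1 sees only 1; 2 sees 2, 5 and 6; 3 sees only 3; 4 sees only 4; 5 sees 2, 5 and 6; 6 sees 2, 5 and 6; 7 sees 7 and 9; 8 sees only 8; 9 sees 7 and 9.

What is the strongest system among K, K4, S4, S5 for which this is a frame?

S5

Transitive (axiom 4): yes — every two-step S-path is closed by a direct edge.
Reflexive (axiom T): yes — every world is S-related to itself.
Euclidean (axiom 5): yes — any two successors of a common world are S-related.
So F validates K, K4, S4, S5. The strongest is S5.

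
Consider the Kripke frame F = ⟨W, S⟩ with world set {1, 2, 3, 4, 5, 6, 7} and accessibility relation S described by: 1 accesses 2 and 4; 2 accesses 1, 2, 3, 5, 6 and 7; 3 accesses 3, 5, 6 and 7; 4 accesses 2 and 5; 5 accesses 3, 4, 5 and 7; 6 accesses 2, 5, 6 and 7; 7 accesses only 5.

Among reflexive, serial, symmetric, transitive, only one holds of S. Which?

Reflexive: no — 1 is not related to itself.
Serial: yes — every world has a successor (e.g. 1 S 2).
Symmetric: no — 1 S 4 but not 4 S 1.
Transitive: no — 1 S 2 and 2 S 3, but not 1 S 3.
Only serial holds.

serial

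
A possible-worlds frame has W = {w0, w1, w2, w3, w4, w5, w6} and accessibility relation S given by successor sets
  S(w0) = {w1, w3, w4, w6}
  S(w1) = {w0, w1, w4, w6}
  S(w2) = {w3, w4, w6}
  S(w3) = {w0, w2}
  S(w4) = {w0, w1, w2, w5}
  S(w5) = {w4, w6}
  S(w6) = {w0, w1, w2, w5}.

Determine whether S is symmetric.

Symmetric: yes — every pair in S has its reverse in S.

Yes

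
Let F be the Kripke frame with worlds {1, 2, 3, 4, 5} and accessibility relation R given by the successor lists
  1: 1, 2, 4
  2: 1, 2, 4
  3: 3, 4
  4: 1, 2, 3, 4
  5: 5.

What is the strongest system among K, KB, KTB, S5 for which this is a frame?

KTB

Symmetric (axiom B): yes — every pair in R has its reverse in R.
Reflexive (axiom T): yes — every world is R-related to itself.
Euclidean (axiom 5): no — 4 R 1 and 4 R 3, but not 1 R 3.
So F validates K, KB, KTB; S5 would additionally require R to be Euclidean. The strongest is KTB.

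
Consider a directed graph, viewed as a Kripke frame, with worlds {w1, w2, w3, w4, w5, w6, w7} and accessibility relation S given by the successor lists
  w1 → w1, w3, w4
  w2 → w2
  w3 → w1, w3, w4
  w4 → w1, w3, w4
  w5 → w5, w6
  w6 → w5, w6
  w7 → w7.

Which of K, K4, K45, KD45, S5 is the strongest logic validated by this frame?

Transitive (axiom 4): yes — every two-step S-path is closed by a direct edge.
Euclidean (axiom 5): yes — any two successors of a common world are S-related.
Serial (axiom D): yes — every world has a successor (e.g. w1 S w1).
Reflexive (axiom T): yes — every world is S-related to itself.
So F validates K, K4, K45, KD45, S5. The strongest is S5.

S5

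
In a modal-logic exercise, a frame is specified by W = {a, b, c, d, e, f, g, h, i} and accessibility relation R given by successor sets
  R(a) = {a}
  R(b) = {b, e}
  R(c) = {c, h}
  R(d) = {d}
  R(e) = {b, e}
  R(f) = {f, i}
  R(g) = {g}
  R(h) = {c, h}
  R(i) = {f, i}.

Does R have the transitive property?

Yes

Transitive: yes — every two-step R-path is closed by a direct edge.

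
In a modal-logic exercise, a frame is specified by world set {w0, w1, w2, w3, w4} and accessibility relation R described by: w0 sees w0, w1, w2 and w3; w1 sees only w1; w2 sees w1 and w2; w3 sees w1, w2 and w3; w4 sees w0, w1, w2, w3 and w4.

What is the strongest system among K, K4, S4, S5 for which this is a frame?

S4

Transitive (axiom 4): yes — every two-step R-path is closed by a direct edge.
Reflexive (axiom T): yes — every world is R-related to itself.
Euclidean (axiom 5): no — w0 R w1 and w0 R w2, but not w1 R w2.
So F validates K, K4, S4; S5 would additionally require R to be Euclidean. The strongest is S4.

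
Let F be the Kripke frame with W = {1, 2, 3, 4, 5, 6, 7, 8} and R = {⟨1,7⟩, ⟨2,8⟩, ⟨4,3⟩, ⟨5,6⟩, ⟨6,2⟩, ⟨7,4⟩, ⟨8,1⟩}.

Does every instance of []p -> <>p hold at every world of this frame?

No

By correspondence theory, D is valid on a frame iff R is serial.
Serial: no — 3 has no R-successor.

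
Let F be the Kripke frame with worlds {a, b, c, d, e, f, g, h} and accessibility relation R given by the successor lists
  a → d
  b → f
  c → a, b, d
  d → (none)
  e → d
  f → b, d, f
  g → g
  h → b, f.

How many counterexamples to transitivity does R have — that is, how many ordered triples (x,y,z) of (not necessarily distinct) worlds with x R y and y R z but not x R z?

Enumerating: (b,f,b), (b,f,d), (c,b,f), (h,f,d).

4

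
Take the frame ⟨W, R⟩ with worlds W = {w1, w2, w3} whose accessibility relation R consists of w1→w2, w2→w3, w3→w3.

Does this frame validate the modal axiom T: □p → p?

No

The schema T characterises exactly the reflexive frames.
Reflexive: no — w1 is not related to itself.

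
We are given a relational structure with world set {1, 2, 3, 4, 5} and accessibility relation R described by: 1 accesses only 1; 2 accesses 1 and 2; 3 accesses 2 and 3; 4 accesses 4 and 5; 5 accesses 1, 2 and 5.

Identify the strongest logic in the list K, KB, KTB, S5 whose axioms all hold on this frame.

K

Symmetric (axiom B): no — 2 R 1 but not 1 R 2.
Reflexive (axiom T): yes — every world is R-related to itself.
Euclidean (axiom 5): no — 5 R 1 and 5 R 2, but not 1 R 2.
So F validates K; KB would additionally require R to be symmetric. The strongest is K.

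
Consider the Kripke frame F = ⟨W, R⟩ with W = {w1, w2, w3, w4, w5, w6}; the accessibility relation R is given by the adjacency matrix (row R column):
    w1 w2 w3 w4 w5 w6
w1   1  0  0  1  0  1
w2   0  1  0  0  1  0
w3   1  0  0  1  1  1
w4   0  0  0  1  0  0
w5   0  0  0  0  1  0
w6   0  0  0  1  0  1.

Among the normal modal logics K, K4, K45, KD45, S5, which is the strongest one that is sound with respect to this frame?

Transitive (axiom 4): yes — every two-step R-path is closed by a direct edge.
Euclidean (axiom 5): no — w1 R w4 and w1 R w6, but not w4 R w6.
Serial (axiom D): yes — every world has a successor (e.g. w1 R w1).
Reflexive (axiom T): no — w3 is not related to itself.
So F validates K, K4; K45 would additionally require R to be Euclidean. The strongest is K4.

K4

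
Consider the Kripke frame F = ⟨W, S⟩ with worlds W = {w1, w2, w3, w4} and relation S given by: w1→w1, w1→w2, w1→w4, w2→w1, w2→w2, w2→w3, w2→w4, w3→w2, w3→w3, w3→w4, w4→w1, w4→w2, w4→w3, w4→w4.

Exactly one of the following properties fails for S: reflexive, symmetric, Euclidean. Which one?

Reflexive: yes — every world is S-related to itself.
Symmetric: yes — every pair in S has its reverse in S.
Euclidean: no — w2 S w1 and w2 S w3, but not w1 S w3.
Only Euclidean fails.

Euclidean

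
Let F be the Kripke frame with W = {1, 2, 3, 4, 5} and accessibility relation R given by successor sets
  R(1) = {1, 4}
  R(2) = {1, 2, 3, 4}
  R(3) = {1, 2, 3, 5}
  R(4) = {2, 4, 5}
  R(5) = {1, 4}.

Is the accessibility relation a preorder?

No

Reflexive: no — 5 is not related to itself.
Transitive: no — 1 R 4 and 4 R 2, but not 1 R 2.
So R is not a preorder.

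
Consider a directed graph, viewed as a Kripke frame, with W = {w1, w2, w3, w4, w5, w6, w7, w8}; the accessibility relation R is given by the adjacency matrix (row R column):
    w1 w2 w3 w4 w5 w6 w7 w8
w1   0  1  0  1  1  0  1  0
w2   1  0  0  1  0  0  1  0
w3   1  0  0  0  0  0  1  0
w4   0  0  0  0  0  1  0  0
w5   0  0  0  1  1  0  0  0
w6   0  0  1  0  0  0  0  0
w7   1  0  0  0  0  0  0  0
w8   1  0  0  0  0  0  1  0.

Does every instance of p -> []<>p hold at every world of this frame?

By correspondence theory, B is valid on a frame iff R is symmetric.
Symmetric: no — w1 R w4 but not w4 R w1.

No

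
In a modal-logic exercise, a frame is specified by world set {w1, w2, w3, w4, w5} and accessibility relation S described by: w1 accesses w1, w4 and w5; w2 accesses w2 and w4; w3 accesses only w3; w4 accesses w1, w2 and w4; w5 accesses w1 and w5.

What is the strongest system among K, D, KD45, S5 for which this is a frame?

Serial (axiom D): yes — every world has a successor (e.g. w1 S w1).
Euclidean (axiom 5): no — w1 S w4 and w1 S w5, but not w4 S w5.
Transitive (axiom 4): no — w1 S w4 and w4 S w2, but not w1 S w2.
Reflexive (axiom T): yes — every world is S-related to itself.
So F validates K, D; KD45 would additionally require S to be Euclidean and transitive. The strongest is D.

D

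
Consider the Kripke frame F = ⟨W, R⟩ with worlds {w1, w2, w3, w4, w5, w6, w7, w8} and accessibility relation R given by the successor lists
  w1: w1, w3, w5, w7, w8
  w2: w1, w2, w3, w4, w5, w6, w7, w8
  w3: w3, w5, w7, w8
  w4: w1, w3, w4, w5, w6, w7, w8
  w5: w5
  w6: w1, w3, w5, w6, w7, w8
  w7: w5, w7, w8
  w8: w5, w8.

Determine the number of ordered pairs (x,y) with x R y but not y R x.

Enumerating: (w1,w3), (w1,w5), (w1,w7), (w1,w8), (w2,w1), (w2,w3), (w2,w4), (w2,w5), (w2,w6), (w2,w7), (w2,w8), (w3,w5), … and 16 more.
Total: 28.

28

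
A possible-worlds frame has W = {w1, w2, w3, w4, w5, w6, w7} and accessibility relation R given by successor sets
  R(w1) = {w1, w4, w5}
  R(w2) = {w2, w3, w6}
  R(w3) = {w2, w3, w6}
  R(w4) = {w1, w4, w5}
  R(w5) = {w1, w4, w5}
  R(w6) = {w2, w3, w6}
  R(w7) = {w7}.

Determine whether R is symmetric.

Symmetric: yes — every pair in R has its reverse in R.

Yes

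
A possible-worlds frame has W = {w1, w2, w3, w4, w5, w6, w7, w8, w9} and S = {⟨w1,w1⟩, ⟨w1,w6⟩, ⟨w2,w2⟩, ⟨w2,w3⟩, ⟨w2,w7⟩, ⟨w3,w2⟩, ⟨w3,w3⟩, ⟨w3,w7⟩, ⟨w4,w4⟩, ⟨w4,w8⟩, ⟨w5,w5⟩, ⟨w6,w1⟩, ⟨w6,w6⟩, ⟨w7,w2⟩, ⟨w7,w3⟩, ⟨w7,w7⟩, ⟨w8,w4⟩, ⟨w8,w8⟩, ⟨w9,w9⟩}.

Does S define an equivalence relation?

Yes

Reflexive: yes — every world is S-related to itself.
Symmetric: yes — every pair in S has its reverse in S.
Transitive: yes — every two-step S-path is closed by a direct edge.
So S is an equivalence relation.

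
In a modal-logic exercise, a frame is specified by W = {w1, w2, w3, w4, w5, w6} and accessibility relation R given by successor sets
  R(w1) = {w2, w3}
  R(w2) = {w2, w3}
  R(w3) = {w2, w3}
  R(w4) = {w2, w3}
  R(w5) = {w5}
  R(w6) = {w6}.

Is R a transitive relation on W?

Transitive: yes — every two-step R-path is closed by a direct edge.

Yes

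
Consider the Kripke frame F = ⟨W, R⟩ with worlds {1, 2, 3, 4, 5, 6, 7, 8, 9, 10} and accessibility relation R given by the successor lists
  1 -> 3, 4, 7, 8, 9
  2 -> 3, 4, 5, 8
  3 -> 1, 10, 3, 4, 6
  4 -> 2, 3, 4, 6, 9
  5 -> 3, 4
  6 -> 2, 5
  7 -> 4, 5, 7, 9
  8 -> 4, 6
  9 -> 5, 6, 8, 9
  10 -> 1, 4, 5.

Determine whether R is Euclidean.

Euclidean: no — 1 R 3 and 1 R 7, but not 3 R 7.

No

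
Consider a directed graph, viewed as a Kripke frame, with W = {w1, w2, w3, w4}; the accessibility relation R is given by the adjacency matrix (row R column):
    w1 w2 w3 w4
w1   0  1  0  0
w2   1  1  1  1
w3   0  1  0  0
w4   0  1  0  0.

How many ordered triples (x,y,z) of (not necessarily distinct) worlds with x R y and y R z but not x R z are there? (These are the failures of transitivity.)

Enumerating: (w1,w2,w1), (w1,w2,w3), (w1,w2,w4), (w3,w2,w1), (w3,w2,w3), (w3,w2,w4), (w4,w2,w1), (w4,w2,w3), (w4,w2,w4).

9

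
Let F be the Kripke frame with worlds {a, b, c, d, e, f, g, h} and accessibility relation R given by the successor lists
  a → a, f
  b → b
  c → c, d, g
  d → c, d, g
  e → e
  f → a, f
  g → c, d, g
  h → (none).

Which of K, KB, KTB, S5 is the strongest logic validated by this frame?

KB

Symmetric (axiom B): yes — every pair in R has its reverse in R.
Reflexive (axiom T): no — h is not related to itself.
Euclidean (axiom 5): yes — any two successors of a common world are R-related.
So F validates K, KB; KTB would additionally require R to be reflexive. The strongest is KB.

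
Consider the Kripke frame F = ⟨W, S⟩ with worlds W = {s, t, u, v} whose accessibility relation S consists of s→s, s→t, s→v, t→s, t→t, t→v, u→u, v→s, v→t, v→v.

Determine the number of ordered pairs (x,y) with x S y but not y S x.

S is symmetric; there are no such tuples.

0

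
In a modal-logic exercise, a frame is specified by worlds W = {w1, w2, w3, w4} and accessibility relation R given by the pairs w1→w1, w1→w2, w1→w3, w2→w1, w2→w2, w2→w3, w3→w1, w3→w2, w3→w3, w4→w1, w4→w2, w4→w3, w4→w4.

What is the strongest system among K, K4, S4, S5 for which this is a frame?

S4

Transitive (axiom 4): yes — every two-step R-path is closed by a direct edge.
Reflexive (axiom T): yes — every world is R-related to itself.
Euclidean (axiom 5): no — w4 R w1 and w4 R w4, but not w1 R w4.
So F validates K, K4, S4; S5 would additionally require R to be Euclidean. The strongest is S4.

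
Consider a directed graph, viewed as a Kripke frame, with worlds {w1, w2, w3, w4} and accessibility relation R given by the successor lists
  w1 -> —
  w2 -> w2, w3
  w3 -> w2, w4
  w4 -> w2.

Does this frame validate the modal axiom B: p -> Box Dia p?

No

Axiom B corresponds to the accessibility relation being symmetric.
Symmetric: no — w3 R w4 but not w4 R w3.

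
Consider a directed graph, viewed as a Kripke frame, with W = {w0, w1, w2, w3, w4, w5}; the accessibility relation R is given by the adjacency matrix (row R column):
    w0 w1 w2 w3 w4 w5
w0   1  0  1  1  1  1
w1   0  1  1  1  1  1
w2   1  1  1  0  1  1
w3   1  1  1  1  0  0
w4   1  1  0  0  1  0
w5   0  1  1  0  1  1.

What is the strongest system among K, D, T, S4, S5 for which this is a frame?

Serial (axiom D): yes — every world has a successor (e.g. w0 R w0).
Reflexive (axiom T): yes — every world is R-related to itself.
Transitive (axiom 4): no — w0 R w2 and w2 R w1, but not w0 R w1.
Euclidean (axiom 5): no — w0 R w2 and w0 R w3, but not w2 R w3.
So F validates K, D, T; S4 would additionally require R to be transitive. The strongest is T.

T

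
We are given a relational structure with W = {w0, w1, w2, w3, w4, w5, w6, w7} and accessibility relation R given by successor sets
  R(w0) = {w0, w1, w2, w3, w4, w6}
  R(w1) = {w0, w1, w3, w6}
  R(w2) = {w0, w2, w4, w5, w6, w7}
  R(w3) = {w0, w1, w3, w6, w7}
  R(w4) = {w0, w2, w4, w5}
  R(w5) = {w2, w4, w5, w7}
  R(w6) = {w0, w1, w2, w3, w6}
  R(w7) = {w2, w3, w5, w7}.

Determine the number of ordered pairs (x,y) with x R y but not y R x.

R is symmetric; there are no such tuples.

0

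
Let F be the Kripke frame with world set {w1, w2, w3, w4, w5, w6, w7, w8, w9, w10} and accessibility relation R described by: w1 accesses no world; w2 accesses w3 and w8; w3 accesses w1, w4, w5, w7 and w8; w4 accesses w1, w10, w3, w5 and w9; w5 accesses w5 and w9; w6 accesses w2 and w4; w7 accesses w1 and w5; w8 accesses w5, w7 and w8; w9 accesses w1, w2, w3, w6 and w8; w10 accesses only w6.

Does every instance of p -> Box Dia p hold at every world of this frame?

No

The schema B characterises exactly the symmetric frames.
Symmetric: no — w10 R w6 but not w6 R w10.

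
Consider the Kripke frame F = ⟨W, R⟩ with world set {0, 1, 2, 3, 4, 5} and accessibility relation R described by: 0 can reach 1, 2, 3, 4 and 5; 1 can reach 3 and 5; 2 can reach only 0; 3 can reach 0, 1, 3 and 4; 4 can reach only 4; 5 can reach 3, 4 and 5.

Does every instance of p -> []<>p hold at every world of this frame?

Axiom B corresponds to the accessibility relation being symmetric.
Symmetric: no — 0 R 1 but not 1 R 0.

No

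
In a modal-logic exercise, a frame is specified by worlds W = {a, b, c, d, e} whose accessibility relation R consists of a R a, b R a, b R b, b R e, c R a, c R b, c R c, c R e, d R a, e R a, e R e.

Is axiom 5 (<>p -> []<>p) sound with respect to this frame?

Axiom 5 corresponds to the accessibility relation being Euclidean.
Euclidean: no — b R a and b R e, but not a R e.

No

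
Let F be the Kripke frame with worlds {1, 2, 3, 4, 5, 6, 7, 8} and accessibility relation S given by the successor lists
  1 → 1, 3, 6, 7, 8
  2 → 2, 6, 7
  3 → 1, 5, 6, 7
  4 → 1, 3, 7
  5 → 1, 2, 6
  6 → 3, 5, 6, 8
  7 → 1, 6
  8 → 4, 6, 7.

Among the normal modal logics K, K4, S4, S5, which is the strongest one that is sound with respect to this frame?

Transitive (axiom 4): no — 1 S 3 and 3 S 5, but not 1 S 5.
Reflexive (axiom T): no — 3 is not related to itself.
Euclidean (axiom 5): no — 1 S 3 and 1 S 8, but not 3 S 8.
So F validates K; K4 would additionally require S to be transitive. The strongest is K.

K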